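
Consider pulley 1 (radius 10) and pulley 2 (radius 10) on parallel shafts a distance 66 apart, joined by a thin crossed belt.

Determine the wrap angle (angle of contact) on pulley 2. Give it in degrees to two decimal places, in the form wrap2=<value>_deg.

crossed belt: β = asin((r1+r2)/C) = asin(20/66) = 17.6397°
wrap1 = wrap2 = π + 2β = 215.2794°

wrap2=215.28_deg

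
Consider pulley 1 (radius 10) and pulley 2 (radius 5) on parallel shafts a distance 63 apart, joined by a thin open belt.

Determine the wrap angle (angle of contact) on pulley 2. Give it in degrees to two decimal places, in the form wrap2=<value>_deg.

wrap2=170.90_deg

open belt: β = asin((r2−r1)/C) = asin(-5/63) = -4.5521°
wrap1 = π − 2β = 189.1041°
wrap2 = π + 2β = 170.8959°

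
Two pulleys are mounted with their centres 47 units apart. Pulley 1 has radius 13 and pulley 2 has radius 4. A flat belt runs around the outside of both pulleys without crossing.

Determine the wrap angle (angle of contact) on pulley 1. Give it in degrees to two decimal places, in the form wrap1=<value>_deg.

open belt: β = asin((r2−r1)/C) = asin(-9/47) = -11.0397°
wrap1 = π − 2β = 202.0794°
wrap2 = π + 2β = 157.9206°

wrap1=202.08_deg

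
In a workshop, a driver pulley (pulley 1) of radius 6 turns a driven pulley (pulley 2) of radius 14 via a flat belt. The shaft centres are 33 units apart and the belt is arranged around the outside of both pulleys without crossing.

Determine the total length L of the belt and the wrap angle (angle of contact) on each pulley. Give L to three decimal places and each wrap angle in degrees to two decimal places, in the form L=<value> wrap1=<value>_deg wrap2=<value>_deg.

L=130.781 wrap1=151.94_deg wrap2=208.06_deg

open belt: β = asin((r2−r1)/C) = asin(8/33) = 14.0297°
wrap1 = π − 2β = 151.9407°
wrap2 = π + 2β = 208.0593°
tangent length = C·cosβ = 32.0156
L = r1·wrap1 + r2·wrap2 + 2·C·cosβ = 6·2.6519 + 14·3.6313 + 2·32.0156 = 130.7809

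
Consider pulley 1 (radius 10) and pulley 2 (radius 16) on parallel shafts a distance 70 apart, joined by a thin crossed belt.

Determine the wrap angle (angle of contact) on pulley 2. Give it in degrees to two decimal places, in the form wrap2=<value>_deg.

wrap2=223.61_deg

crossed belt: β = asin((r1+r2)/C) = asin(26/70) = 21.8037°
wrap1 = wrap2 = π + 2β = 223.6075°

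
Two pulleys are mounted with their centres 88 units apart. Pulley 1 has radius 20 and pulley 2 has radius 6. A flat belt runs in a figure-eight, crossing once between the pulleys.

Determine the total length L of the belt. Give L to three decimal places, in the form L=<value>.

crossed belt: β = asin((r1+r2)/C) = asin(26/88) = 17.1848°
wrap1 = wrap2 = π + 2β = 214.3696°
tangent length = C·cosβ = 84.0714
L = (r1+r2)·wrap + 2·C·cosβ = 26·3.7415 + 2·84.0714 = 265.4206

L=265.421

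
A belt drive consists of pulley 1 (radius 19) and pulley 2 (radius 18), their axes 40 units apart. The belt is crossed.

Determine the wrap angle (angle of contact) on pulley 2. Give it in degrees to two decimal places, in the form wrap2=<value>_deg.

wrap2=315.34_deg

crossed belt: β = asin((r1+r2)/C) = asin(37/40) = 67.6684°
wrap1 = wrap2 = π + 2β = 315.3367°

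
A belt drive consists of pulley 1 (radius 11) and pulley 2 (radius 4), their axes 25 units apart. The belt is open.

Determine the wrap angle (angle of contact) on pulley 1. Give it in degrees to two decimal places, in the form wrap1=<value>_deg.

open belt: β = asin((r2−r1)/C) = asin(-7/25) = -16.2602°
wrap1 = π − 2β = 212.5204°
wrap2 = π + 2β = 147.4796°

wrap1=212.52_deg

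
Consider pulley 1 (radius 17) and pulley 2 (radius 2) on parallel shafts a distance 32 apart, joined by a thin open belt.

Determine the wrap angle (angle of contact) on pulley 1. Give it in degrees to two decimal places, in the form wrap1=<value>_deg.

wrap1=235.91_deg

open belt: β = asin((r2−r1)/C) = asin(-15/32) = -27.9532°
wrap1 = π − 2β = 235.9064°
wrap2 = π + 2β = 124.0936°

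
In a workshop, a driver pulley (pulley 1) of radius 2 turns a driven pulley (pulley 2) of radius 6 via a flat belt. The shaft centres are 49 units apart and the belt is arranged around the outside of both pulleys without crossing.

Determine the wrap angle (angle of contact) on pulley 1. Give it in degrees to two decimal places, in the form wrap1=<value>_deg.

open belt: β = asin((r2−r1)/C) = asin(4/49) = 4.6824°
wrap1 = π − 2β = 170.6352°
wrap2 = π + 2β = 189.3648°

wrap1=170.64_deg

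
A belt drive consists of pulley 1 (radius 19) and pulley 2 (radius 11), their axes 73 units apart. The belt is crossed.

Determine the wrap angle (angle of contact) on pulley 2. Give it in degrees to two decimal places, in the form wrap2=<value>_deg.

wrap2=228.53_deg

crossed belt: β = asin((r1+r2)/C) = asin(30/73) = 24.2651°
wrap1 = wrap2 = π + 2β = 228.5302°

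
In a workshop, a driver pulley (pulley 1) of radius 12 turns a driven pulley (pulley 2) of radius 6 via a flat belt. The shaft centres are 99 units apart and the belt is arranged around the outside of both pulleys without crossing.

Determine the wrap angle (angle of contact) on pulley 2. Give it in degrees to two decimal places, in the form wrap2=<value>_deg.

wrap2=173.05_deg

open belt: β = asin((r2−r1)/C) = asin(-6/99) = -3.4746°
wrap1 = π − 2β = 186.9492°
wrap2 = π + 2β = 173.0508°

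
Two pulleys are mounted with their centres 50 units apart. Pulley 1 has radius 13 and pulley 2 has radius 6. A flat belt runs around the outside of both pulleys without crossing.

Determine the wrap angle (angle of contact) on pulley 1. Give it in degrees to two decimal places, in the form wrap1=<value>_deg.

wrap1=196.10_deg

open belt: β = asin((r2−r1)/C) = asin(-7/50) = -8.0478°
wrap1 = π − 2β = 196.0957°
wrap2 = π + 2β = 163.9043°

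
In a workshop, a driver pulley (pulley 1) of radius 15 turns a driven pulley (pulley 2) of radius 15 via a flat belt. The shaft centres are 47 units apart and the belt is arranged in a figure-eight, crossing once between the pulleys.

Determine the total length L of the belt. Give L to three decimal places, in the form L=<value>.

L=208.145

crossed belt: β = asin((r1+r2)/C) = asin(30/47) = 39.6650°
wrap1 = wrap2 = π + 2β = 259.3300°
tangent length = C·cosβ = 36.1801
L = (r1+r2)·wrap + 2·C·cosβ = 30·4.5262 + 2·36.1801 = 208.1451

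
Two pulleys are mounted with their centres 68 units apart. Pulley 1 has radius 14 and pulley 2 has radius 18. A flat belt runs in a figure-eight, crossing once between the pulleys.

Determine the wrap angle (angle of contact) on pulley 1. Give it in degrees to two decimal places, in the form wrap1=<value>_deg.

crossed belt: β = asin((r1+r2)/C) = asin(32/68) = 28.0725°
wrap1 = wrap2 = π + 2β = 236.1450°

wrap1=236.14_deg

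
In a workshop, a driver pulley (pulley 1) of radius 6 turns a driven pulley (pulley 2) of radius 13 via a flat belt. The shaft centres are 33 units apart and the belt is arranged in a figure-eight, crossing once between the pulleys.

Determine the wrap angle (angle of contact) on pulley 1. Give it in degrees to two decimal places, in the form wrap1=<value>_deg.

crossed belt: β = asin((r1+r2)/C) = asin(19/33) = 35.1527°
wrap1 = wrap2 = π + 2β = 250.3054°

wrap1=250.31_deg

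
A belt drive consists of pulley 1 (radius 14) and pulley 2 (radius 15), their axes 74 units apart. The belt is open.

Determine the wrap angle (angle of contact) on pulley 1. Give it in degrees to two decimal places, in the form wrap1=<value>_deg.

wrap1=178.45_deg

open belt: β = asin((r2−r1)/C) = asin(1/74) = 0.7743°
wrap1 = π − 2β = 178.4514°
wrap2 = π + 2β = 181.5486°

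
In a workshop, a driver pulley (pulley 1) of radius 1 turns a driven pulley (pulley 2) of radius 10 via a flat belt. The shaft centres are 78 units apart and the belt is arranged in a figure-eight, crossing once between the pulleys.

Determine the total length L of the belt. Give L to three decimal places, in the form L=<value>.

crossed belt: β = asin((r1+r2)/C) = asin(11/78) = 8.1072°
wrap1 = wrap2 = π + 2β = 196.2144°
tangent length = C·cosβ = 77.2205
L = (r1+r2)·wrap + 2·C·cosβ = 11·3.4246 + 2·77.2205 = 192.1114

L=192.111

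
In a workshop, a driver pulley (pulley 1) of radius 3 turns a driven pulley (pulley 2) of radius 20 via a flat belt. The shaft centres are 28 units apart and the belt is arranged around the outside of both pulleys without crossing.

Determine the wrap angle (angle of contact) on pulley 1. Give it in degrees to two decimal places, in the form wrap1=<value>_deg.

wrap1=105.23_deg

open belt: β = asin((r2−r1)/C) = asin(17/28) = 37.3832°
wrap1 = π − 2β = 105.2336°
wrap2 = π + 2β = 254.7664°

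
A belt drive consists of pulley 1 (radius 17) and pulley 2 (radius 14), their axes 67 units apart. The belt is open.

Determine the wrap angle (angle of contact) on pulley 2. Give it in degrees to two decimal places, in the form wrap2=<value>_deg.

wrap2=174.87_deg

open belt: β = asin((r2−r1)/C) = asin(-3/67) = -2.5663°
wrap1 = π − 2β = 185.1327°
wrap2 = π + 2β = 174.8673°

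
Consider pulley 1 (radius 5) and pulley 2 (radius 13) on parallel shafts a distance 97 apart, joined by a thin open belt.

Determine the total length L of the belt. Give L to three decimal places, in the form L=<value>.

open belt: β = asin((r2−r1)/C) = asin(8/97) = 4.7308°
wrap1 = π − 2β = 170.5384°
wrap2 = π + 2β = 189.4616°
tangent length = C·cosβ = 96.6695
L = r1·wrap1 + r2·wrap2 + 2·C·cosβ = 5·2.9765 + 13·3.3067 + 2·96.6695 = 251.2088

L=251.209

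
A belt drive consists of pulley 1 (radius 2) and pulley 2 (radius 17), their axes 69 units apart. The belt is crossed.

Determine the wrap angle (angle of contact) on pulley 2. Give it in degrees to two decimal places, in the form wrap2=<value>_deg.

crossed belt: β = asin((r1+r2)/C) = asin(19/69) = 15.9836°
wrap1 = wrap2 = π + 2β = 211.9672°

wrap2=211.97_deg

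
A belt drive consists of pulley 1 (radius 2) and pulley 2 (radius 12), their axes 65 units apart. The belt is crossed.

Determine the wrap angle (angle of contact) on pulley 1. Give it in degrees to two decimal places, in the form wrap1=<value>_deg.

crossed belt: β = asin((r1+r2)/C) = asin(14/65) = 12.4381°
wrap1 = wrap2 = π + 2β = 204.8762°

wrap1=204.88_deg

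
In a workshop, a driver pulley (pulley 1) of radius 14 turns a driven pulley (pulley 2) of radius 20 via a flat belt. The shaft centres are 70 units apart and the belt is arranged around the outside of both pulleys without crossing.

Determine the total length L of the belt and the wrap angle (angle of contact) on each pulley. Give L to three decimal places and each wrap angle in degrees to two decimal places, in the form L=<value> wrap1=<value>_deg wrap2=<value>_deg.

open belt: β = asin((r2−r1)/C) = asin(6/70) = 4.9171°
wrap1 = π − 2β = 170.1658°
wrap2 = π + 2β = 189.8342°
tangent length = C·cosβ = 69.7424
L = r1·wrap1 + r2·wrap2 + 2·C·cosβ = 14·2.9700 + 20·3.3132 + 2·69.7424 = 247.3288

L=247.329 wrap1=170.17_deg wrap2=189.83_deg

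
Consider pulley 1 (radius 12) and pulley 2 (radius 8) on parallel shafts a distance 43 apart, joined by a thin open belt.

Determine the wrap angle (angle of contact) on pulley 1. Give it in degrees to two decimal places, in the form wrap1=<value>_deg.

wrap1=190.68_deg

open belt: β = asin((r2−r1)/C) = asin(-4/43) = -5.3376°
wrap1 = π − 2β = 190.6751°
wrap2 = π + 2β = 169.3249°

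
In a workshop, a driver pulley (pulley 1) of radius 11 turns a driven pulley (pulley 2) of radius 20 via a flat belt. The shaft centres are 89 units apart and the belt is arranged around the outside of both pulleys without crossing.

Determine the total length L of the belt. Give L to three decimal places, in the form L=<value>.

L=276.300

open belt: β = asin((r2−r1)/C) = asin(9/89) = 5.8039°
wrap1 = π − 2β = 168.3922°
wrap2 = π + 2β = 191.6078°
tangent length = C·cosβ = 88.5438
L = r1·wrap1 + r2·wrap2 + 2·C·cosβ = 11·2.9390 + 20·3.3442 + 2·88.5438 = 276.3003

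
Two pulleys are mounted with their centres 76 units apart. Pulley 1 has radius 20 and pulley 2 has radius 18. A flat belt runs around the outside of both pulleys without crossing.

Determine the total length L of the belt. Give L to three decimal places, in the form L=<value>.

L=271.433

open belt: β = asin((r2−r1)/C) = asin(-2/76) = -1.5080°
wrap1 = π − 2β = 183.0159°
wrap2 = π + 2β = 176.9841°
tangent length = C·cosβ = 75.9737
L = r1·wrap1 + r2·wrap2 + 2·C·cosβ = 20·3.1942 + 18·3.0890 + 2·75.9737 = 271.4332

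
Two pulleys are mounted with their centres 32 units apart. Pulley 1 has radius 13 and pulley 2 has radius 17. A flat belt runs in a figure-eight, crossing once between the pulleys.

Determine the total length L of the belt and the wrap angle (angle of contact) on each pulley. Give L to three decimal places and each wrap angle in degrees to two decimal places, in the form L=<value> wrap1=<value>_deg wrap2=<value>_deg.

crossed belt: β = asin((r1+r2)/C) = asin(30/32) = 69.6359°
wrap1 = wrap2 = π + 2β = 319.2717°
tangent length = C·cosβ = 11.1355
L = (r1+r2)·wrap + 2·C·cosβ = 30·5.5723 + 2·11.1355 = 189.4413

L=189.441 wrap1=319.27_deg wrap2=319.27_deg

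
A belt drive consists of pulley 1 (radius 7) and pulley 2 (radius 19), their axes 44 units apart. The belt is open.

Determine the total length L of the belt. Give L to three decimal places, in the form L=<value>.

open belt: β = asin((r2−r1)/C) = asin(12/44) = 15.8266°
wrap1 = π − 2β = 148.3468°
wrap2 = π + 2β = 211.6532°
tangent length = C·cosβ = 42.3320
L = r1·wrap1 + r2·wrap2 + 2·C·cosβ = 7·2.5891 + 19·3.6940 + 2·42.3320 = 172.9749

L=172.975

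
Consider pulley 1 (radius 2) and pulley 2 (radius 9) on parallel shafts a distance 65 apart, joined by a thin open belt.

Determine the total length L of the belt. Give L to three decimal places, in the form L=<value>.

L=165.312

open belt: β = asin((r2−r1)/C) = asin(7/65) = 6.1823°
wrap1 = π − 2β = 167.6354°
wrap2 = π + 2β = 192.3646°
tangent length = C·cosβ = 64.6220
L = r1·wrap1 + r2·wrap2 + 2·C·cosβ = 2·2.9258 + 9·3.3574 + 2·64.6220 = 165.3121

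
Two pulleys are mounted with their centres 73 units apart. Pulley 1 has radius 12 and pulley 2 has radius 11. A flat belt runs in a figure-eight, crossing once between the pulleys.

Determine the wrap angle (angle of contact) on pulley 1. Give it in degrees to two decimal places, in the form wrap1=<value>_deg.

crossed belt: β = asin((r1+r2)/C) = asin(23/73) = 18.3649°
wrap1 = wrap2 = π + 2β = 216.7299°

wrap1=216.73_deg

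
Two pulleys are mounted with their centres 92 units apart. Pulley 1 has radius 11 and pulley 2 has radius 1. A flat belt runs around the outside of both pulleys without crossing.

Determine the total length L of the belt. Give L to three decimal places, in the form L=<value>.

open belt: β = asin((r2−r1)/C) = asin(-10/92) = -6.2401°
wrap1 = π − 2β = 192.4803°
wrap2 = π + 2β = 167.5197°
tangent length = C·cosβ = 91.4549
L = r1·wrap1 + r2·wrap2 + 2·C·cosβ = 11·3.3594 + 1·2.9238 + 2·91.4549 = 222.7871

L=222.787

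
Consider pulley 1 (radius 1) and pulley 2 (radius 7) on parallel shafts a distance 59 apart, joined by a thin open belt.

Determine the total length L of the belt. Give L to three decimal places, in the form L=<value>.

open belt: β = asin((r2−r1)/C) = asin(6/59) = 5.8368°
wrap1 = π − 2β = 168.3264°
wrap2 = π + 2β = 191.6736°
tangent length = C·cosβ = 58.6941
L = r1·wrap1 + r2·wrap2 + 2·C·cosβ = 1·2.9379 + 7·3.3453 + 2·58.6941 = 143.7434

L=143.743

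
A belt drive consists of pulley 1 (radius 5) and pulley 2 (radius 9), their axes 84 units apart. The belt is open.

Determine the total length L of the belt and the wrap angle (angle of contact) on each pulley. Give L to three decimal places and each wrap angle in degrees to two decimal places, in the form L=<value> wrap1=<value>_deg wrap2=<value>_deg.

L=212.173 wrap1=174.54_deg wrap2=185.46_deg

open belt: β = asin((r2−r1)/C) = asin(4/84) = 2.7294°
wrap1 = π − 2β = 174.5412°
wrap2 = π + 2β = 185.4588°
tangent length = C·cosβ = 83.9047
L = r1·wrap1 + r2·wrap2 + 2·C·cosβ = 5·3.0463 + 9·3.2369 + 2·83.9047 = 212.1728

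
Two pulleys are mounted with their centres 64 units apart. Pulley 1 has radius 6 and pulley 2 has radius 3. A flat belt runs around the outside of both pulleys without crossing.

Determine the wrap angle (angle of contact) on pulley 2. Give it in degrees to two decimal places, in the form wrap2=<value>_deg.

open belt: β = asin((r2−r1)/C) = asin(-3/64) = -2.6867°
wrap1 = π − 2β = 185.3734°
wrap2 = π + 2β = 174.6266°

wrap2=174.63_deg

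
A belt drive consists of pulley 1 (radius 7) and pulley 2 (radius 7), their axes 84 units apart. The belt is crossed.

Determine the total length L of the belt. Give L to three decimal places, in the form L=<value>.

crossed belt: β = asin((r1+r2)/C) = asin(14/84) = 9.5941°
wrap1 = wrap2 = π + 2β = 199.1881°
tangent length = C·cosβ = 82.8251
L = (r1+r2)·wrap + 2·C·cosβ = 14·3.4765 + 2·82.8251 = 214.3211

L=214.321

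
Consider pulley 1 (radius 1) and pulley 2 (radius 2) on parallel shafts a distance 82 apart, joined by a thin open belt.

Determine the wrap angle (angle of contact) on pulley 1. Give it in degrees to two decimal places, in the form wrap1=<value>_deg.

open belt: β = asin((r2−r1)/C) = asin(1/82) = 0.6987°
wrap1 = π − 2β = 178.6025°
wrap2 = π + 2β = 181.3975°

wrap1=178.60_deg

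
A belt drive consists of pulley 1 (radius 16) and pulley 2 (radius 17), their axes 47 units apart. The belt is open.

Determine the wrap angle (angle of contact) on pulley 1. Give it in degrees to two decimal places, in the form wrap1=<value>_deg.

wrap1=177.56_deg

open belt: β = asin((r2−r1)/C) = asin(1/47) = 1.2192°
wrap1 = π − 2β = 177.5617°
wrap2 = π + 2β = 182.4383°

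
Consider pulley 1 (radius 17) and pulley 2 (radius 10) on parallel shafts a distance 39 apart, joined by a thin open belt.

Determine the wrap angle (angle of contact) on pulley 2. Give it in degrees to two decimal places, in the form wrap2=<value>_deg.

wrap2=159.32_deg

open belt: β = asin((r2−r1)/C) = asin(-7/39) = -10.3399°
wrap1 = π − 2β = 200.6798°
wrap2 = π + 2β = 159.3202°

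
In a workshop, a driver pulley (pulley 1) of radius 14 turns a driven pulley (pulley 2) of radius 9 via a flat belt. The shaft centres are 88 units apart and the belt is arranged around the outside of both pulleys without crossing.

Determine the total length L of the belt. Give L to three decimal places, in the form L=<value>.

L=248.541

open belt: β = asin((r2−r1)/C) = asin(-5/88) = -3.2572°
wrap1 = π − 2β = 186.5144°
wrap2 = π + 2β = 173.4856°
tangent length = C·cosβ = 87.8578
L = r1·wrap1 + r2·wrap2 + 2·C·cosβ = 14·3.2553 + 9·3.0279 + 2·87.8578 = 248.5408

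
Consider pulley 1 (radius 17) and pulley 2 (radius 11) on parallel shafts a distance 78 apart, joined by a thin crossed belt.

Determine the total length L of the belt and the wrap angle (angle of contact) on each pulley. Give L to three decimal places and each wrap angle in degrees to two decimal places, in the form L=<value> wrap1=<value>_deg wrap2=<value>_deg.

crossed belt: β = asin((r1+r2)/C) = asin(28/78) = 21.0372°
wrap1 = wrap2 = π + 2β = 222.0744°
tangent length = C·cosβ = 72.8011
L = (r1+r2)·wrap + 2·C·cosβ = 28·3.8759 + 2·72.8011 = 254.1282

L=254.128 wrap1=222.07_deg wrap2=222.07_deg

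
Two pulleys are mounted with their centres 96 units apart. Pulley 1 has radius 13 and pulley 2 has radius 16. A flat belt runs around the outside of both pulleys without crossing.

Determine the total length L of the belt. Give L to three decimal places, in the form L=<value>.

open belt: β = asin((r2−r1)/C) = asin(3/96) = 1.7908°
wrap1 = π − 2β = 176.4184°
wrap2 = π + 2β = 183.5816°
tangent length = C·cosβ = 95.9531
L = r1·wrap1 + r2·wrap2 + 2·C·cosβ = 13·3.0791 + 16·3.2041 + 2·95.9531 = 283.1999

L=283.200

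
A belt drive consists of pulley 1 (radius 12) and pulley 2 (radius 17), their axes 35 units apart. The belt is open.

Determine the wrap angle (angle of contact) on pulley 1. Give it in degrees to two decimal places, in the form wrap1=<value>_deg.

wrap1=163.57_deg

open belt: β = asin((r2−r1)/C) = asin(5/35) = 8.2132°
wrap1 = π − 2β = 163.5736°
wrap2 = π + 2β = 196.4264°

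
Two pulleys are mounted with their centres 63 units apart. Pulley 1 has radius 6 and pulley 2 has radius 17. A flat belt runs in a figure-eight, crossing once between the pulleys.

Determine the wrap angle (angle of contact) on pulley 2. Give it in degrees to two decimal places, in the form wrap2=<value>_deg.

wrap2=222.82_deg

crossed belt: β = asin((r1+r2)/C) = asin(23/63) = 21.4125°
wrap1 = wrap2 = π + 2β = 222.8249°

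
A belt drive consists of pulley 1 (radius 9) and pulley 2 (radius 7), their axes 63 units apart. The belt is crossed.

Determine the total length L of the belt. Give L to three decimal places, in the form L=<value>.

crossed belt: β = asin((r1+r2)/C) = asin(16/63) = 14.7125°
wrap1 = wrap2 = π + 2β = 209.4249°
tangent length = C·cosβ = 60.9344
L = (r1+r2)·wrap + 2·C·cosβ = 16·3.6552 + 2·60.9344 = 180.3513

L=180.351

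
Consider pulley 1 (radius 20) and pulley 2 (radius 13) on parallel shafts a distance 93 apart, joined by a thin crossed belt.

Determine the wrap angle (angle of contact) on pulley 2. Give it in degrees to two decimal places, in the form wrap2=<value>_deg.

crossed belt: β = asin((r1+r2)/C) = asin(33/93) = 20.7836°
wrap1 = wrap2 = π + 2β = 221.5671°

wrap2=221.57_deg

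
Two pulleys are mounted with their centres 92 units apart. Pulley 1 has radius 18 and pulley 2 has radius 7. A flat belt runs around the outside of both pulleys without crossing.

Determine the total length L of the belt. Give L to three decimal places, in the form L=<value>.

L=263.857

open belt: β = asin((r2−r1)/C) = asin(-11/92) = -6.8670°
wrap1 = π − 2β = 193.7340°
wrap2 = π + 2β = 166.2660°
tangent length = C·cosβ = 91.3400
L = r1·wrap1 + r2·wrap2 + 2·C·cosβ = 18·3.3813 + 7·2.9019 + 2·91.3400 = 263.8566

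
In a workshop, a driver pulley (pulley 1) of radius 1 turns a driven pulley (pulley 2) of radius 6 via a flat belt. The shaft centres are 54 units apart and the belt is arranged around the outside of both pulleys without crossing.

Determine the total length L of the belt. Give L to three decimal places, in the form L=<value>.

open belt: β = asin((r2−r1)/C) = asin(5/54) = 5.3128°
wrap1 = π − 2β = 169.3745°
wrap2 = π + 2β = 190.6255°
tangent length = C·cosβ = 53.7680
L = r1·wrap1 + r2·wrap2 + 2·C·cosβ = 1·2.9561 + 6·3.3270 + 2·53.7680 = 130.4544

L=130.454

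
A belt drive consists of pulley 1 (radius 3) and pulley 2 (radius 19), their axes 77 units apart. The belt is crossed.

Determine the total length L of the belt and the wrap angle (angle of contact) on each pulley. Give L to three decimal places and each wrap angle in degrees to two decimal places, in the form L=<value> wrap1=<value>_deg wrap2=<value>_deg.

L=229.445 wrap1=213.20_deg wrap2=213.20_deg

crossed belt: β = asin((r1+r2)/C) = asin(22/77) = 16.6015°
wrap1 = wrap2 = π + 2β = 213.2031°
tangent length = C·cosβ = 73.7902
L = (r1+r2)·wrap + 2·C·cosβ = 22·3.7211 + 2·73.7902 = 229.4446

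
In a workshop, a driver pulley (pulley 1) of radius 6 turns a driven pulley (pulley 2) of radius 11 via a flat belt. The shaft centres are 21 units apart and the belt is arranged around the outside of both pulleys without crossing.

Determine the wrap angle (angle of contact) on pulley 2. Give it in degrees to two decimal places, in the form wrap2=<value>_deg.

wrap2=207.55_deg

open belt: β = asin((r2−r1)/C) = asin(5/21) = 13.7741°
wrap1 = π − 2β = 152.4517°
wrap2 = π + 2β = 207.5483°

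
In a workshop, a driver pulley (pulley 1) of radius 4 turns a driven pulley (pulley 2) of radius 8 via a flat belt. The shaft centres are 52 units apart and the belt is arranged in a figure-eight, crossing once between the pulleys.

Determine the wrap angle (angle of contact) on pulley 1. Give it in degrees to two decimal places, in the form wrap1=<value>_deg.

wrap1=206.68_deg

crossed belt: β = asin((r1+r2)/C) = asin(12/52) = 13.3424°
wrap1 = wrap2 = π + 2β = 206.6847°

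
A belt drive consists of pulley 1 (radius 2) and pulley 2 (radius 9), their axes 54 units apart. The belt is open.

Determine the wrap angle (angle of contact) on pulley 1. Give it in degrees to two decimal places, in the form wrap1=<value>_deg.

open belt: β = asin((r2−r1)/C) = asin(7/54) = 7.4482°
wrap1 = π − 2β = 165.1036°
wrap2 = π + 2β = 194.8964°

wrap1=165.10_deg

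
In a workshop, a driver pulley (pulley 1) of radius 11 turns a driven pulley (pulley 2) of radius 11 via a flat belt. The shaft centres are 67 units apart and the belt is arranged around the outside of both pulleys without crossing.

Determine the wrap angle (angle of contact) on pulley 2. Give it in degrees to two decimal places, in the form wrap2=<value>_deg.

open belt: β = asin((r2−r1)/C) = asin(0/67) = 0.0000°
wrap1 = π − 2β = 180.0000°
wrap2 = π + 2β = 180.0000°

wrap2=180.00_deg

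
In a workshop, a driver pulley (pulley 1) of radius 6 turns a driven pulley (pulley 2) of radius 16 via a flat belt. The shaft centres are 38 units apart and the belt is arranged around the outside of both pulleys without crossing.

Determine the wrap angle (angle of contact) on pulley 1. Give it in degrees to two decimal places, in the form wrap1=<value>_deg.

wrap1=149.48_deg

open belt: β = asin((r2−r1)/C) = asin(10/38) = 15.2575°
wrap1 = π − 2β = 149.4850°
wrap2 = π + 2β = 210.5150°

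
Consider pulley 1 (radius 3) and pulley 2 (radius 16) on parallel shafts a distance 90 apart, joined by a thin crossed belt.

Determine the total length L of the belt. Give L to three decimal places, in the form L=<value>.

L=243.716

crossed belt: β = asin((r1+r2)/C) = asin(19/90) = 12.1875°
wrap1 = wrap2 = π + 2β = 204.3749°
tangent length = C·cosβ = 87.9716
L = (r1+r2)·wrap + 2·C·cosβ = 19·3.5670 + 2·87.9716 = 243.7165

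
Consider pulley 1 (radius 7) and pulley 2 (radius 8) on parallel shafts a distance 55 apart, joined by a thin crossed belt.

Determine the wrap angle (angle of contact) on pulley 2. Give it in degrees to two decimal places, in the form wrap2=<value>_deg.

wrap2=211.65_deg

crossed belt: β = asin((r1+r2)/C) = asin(15/55) = 15.8266°
wrap1 = wrap2 = π + 2β = 211.6532°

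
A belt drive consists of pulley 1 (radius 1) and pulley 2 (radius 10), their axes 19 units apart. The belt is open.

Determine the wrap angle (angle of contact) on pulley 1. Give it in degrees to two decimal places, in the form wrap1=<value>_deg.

open belt: β = asin((r2−r1)/C) = asin(9/19) = 28.2737°
wrap1 = π − 2β = 123.4526°
wrap2 = π + 2β = 236.5474°

wrap1=123.45_deg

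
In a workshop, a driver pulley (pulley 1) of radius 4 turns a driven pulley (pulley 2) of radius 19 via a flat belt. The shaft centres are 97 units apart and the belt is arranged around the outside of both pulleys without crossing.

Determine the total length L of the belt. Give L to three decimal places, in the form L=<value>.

open belt: β = asin((r2−r1)/C) = asin(15/97) = 8.8959°
wrap1 = π − 2β = 162.2083°
wrap2 = π + 2β = 197.7917°
tangent length = C·cosβ = 95.8332
L = r1·wrap1 + r2·wrap2 + 2·C·cosβ = 4·2.8311 + 19·3.4521 + 2·95.8332 = 268.5809

L=268.581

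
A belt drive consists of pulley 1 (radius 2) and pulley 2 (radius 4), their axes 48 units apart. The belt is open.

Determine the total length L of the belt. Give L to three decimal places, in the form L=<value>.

L=114.933

open belt: β = asin((r2−r1)/C) = asin(2/48) = 2.3880°
wrap1 = π − 2β = 175.2240°
wrap2 = π + 2β = 184.7760°
tangent length = C·cosβ = 47.9583
L = r1·wrap1 + r2·wrap2 + 2·C·cosβ = 2·3.0582 + 4·3.2250 + 2·47.9583 = 114.9329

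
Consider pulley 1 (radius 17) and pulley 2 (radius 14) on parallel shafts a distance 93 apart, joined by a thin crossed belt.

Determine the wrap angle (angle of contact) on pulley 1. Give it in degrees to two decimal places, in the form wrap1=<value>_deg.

wrap1=218.94_deg

crossed belt: β = asin((r1+r2)/C) = asin(31/93) = 19.4712°
wrap1 = wrap2 = π + 2β = 218.9424°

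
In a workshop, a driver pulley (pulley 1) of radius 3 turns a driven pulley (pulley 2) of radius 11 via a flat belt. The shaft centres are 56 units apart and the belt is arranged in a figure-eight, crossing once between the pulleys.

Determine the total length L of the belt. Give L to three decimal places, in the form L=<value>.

crossed belt: β = asin((r1+r2)/C) = asin(14/56) = 14.4775°
wrap1 = wrap2 = π + 2β = 208.9550°
tangent length = C·cosβ = 54.2218
L = (r1+r2)·wrap + 2·C·cosβ = 14·3.6470 + 2·54.2218 = 159.5009

L=159.501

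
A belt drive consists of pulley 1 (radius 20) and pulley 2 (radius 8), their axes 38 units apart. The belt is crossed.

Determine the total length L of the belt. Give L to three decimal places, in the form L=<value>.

L=185.735

crossed belt: β = asin((r1+r2)/C) = asin(28/38) = 47.4631°
wrap1 = wrap2 = π + 2β = 274.9262°
tangent length = C·cosβ = 25.6905
L = (r1+r2)·wrap + 2·C·cosβ = 28·4.7984 + 2·25.6905 = 185.7352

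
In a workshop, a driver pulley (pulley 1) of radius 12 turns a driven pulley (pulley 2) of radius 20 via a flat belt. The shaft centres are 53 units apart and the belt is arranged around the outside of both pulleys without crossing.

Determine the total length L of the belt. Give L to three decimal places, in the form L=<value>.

open belt: β = asin((r2−r1)/C) = asin(8/53) = 8.6816°
wrap1 = π − 2β = 162.6368°
wrap2 = π + 2β = 197.3632°
tangent length = C·cosβ = 52.3927
L = r1·wrap1 + r2·wrap2 + 2·C·cosβ = 12·2.8385 + 20·3.4446 + 2·52.3927 = 207.7408

L=207.741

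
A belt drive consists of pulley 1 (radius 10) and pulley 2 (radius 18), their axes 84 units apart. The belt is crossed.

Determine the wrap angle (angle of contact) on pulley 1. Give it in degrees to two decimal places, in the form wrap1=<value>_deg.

crossed belt: β = asin((r1+r2)/C) = asin(28/84) = 19.4712°
wrap1 = wrap2 = π + 2β = 218.9424°

wrap1=218.94_deg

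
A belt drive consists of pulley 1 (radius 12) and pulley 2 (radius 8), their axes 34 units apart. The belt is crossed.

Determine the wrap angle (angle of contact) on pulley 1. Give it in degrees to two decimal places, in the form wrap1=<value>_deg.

wrap1=252.06_deg

crossed belt: β = asin((r1+r2)/C) = asin(20/34) = 36.0319°
wrap1 = wrap2 = π + 2β = 252.0638°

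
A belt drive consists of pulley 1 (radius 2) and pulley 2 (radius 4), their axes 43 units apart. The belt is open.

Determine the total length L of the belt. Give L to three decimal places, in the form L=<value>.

open belt: β = asin((r2−r1)/C) = asin(2/43) = 2.6659°
wrap1 = π − 2β = 174.6682°
wrap2 = π + 2β = 185.3318°
tangent length = C·cosβ = 42.9535
L = r1·wrap1 + r2·wrap2 + 2·C·cosβ = 2·3.0485 + 4·3.2346 + 2·42.9535 = 104.9426

L=104.943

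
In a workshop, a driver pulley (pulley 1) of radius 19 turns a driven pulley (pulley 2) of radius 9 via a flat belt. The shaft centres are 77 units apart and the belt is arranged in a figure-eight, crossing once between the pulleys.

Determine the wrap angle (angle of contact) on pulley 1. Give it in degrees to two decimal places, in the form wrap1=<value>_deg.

wrap1=222.65_deg

crossed belt: β = asin((r1+r2)/C) = asin(28/77) = 21.3237°
wrap1 = wrap2 = π + 2β = 222.6474°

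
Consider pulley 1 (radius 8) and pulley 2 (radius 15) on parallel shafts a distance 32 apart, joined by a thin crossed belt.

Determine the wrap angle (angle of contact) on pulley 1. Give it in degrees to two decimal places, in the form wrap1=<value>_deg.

crossed belt: β = asin((r1+r2)/C) = asin(23/32) = 45.9514°
wrap1 = wrap2 = π + 2β = 271.9027°

wrap1=271.90_deg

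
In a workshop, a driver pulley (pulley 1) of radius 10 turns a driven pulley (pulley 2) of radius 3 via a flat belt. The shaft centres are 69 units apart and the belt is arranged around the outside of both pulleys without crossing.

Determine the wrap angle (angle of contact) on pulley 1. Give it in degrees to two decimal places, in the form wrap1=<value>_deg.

open belt: β = asin((r2−r1)/C) = asin(-7/69) = -5.8226°
wrap1 = π − 2β = 191.6453°
wrap2 = π + 2β = 168.3547°

wrap1=191.65_deg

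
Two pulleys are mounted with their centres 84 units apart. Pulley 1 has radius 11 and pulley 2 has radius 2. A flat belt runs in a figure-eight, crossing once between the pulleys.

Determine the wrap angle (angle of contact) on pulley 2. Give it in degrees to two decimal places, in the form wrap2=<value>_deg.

crossed belt: β = asin((r1+r2)/C) = asin(13/84) = 8.9030°
wrap1 = wrap2 = π + 2β = 197.8060°

wrap2=197.81_deg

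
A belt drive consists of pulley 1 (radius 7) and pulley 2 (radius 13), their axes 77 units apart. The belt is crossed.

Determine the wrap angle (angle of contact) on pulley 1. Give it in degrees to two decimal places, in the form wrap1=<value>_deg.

crossed belt: β = asin((r1+r2)/C) = asin(20/77) = 15.0547°
wrap1 = wrap2 = π + 2β = 210.1093°

wrap1=210.11_deg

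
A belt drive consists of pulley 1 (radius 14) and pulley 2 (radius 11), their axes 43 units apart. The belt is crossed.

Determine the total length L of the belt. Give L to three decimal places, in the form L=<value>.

crossed belt: β = asin((r1+r2)/C) = asin(25/43) = 35.5487°
wrap1 = wrap2 = π + 2β = 251.0975°
tangent length = C·cosβ = 34.9857
L = (r1+r2)·wrap + 2·C·cosβ = 25·4.3825 + 2·34.9857 = 179.5334

L=179.533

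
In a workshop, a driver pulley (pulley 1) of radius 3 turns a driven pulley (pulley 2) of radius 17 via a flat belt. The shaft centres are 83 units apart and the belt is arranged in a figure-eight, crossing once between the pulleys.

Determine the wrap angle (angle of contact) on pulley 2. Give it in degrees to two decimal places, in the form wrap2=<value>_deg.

wrap2=207.89_deg

crossed belt: β = asin((r1+r2)/C) = asin(20/83) = 13.9434°
wrap1 = wrap2 = π + 2β = 207.8869°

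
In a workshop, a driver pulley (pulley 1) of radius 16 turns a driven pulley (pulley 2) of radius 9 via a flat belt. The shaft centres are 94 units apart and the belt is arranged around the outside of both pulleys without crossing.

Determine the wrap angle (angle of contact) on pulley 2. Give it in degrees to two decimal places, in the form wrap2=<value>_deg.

wrap2=171.46_deg

open belt: β = asin((r2−r1)/C) = asin(-7/94) = -4.2707°
wrap1 = π − 2β = 188.5413°
wrap2 = π + 2β = 171.4587°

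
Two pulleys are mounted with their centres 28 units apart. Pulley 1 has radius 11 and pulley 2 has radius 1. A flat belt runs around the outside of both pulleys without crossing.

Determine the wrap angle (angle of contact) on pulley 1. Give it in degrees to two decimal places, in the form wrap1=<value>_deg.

wrap1=221.85_deg

open belt: β = asin((r2−r1)/C) = asin(-10/28) = -20.9248°
wrap1 = π − 2β = 221.8497°
wrap2 = π + 2β = 138.1503°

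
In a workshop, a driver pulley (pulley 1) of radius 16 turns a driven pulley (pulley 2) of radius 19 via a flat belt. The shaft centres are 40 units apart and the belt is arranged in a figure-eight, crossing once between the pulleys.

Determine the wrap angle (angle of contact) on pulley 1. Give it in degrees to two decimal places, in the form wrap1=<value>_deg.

crossed belt: β = asin((r1+r2)/C) = asin(35/40) = 61.0450°
wrap1 = wrap2 = π + 2β = 302.0900°

wrap1=302.09_deg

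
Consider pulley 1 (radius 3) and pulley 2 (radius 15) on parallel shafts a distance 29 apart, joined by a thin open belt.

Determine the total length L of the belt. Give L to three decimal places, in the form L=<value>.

L=119.589

open belt: β = asin((r2−r1)/C) = asin(12/29) = 24.4433°
wrap1 = π − 2β = 131.1133°
wrap2 = π + 2β = 228.8867°
tangent length = C·cosβ = 26.4008
L = r1·wrap1 + r2·wrap2 + 2·C·cosβ = 3·2.2884 + 15·3.9948 + 2·26.4008 = 119.5890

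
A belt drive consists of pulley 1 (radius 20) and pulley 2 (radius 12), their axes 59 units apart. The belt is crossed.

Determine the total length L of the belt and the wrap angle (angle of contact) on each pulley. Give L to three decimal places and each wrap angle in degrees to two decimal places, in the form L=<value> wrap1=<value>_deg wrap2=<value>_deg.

L=236.356 wrap1=245.69_deg wrap2=245.69_deg

crossed belt: β = asin((r1+r2)/C) = asin(32/59) = 32.8453°
wrap1 = wrap2 = π + 2β = 245.6906°
tangent length = C·cosβ = 49.5681
L = (r1+r2)·wrap + 2·C·cosβ = 32·4.2881 + 2·49.5681 = 236.3558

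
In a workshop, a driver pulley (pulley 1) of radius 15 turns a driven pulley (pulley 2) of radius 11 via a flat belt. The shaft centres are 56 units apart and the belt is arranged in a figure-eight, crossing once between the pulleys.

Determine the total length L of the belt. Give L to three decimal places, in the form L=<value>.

crossed belt: β = asin((r1+r2)/C) = asin(26/56) = 27.6640°
wrap1 = wrap2 = π + 2β = 235.3280°
tangent length = C·cosβ = 49.5984
L = (r1+r2)·wrap + 2·C·cosβ = 26·4.1072 + 2·49.5984 = 205.9852

L=205.985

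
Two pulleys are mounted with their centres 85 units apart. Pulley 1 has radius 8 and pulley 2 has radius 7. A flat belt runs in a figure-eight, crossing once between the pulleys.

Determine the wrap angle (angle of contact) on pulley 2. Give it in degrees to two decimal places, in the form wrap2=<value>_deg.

crossed belt: β = asin((r1+r2)/C) = asin(15/85) = 10.1642°
wrap1 = wrap2 = π + 2β = 200.3285°

wrap2=200.33_deg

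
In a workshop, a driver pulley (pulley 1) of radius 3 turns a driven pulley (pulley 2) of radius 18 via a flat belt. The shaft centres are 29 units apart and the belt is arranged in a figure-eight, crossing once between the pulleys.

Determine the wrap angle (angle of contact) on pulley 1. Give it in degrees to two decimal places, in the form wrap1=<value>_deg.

crossed belt: β = asin((r1+r2)/C) = asin(21/29) = 46.3972°
wrap1 = wrap2 = π + 2β = 272.7944°

wrap1=272.79_deg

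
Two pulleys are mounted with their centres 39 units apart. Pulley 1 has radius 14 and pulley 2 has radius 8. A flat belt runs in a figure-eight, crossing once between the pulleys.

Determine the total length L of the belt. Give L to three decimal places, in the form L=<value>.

crossed belt: β = asin((r1+r2)/C) = asin(22/39) = 34.3400°
wrap1 = wrap2 = π + 2β = 248.6800°
tangent length = C·cosβ = 32.2025
L = (r1+r2)·wrap + 2·C·cosβ = 22·4.3403 + 2·32.2025 = 159.8912

L=159.891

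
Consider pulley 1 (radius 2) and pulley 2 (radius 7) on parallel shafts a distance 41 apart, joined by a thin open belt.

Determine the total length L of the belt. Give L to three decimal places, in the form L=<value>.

L=110.885

open belt: β = asin((r2−r1)/C) = asin(5/41) = 7.0047°
wrap1 = π − 2β = 165.9905°
wrap2 = π + 2β = 194.0095°
tangent length = C·cosβ = 40.6940
L = r1·wrap1 + r2·wrap2 + 2·C·cosβ = 2·2.8971 + 7·3.3861 + 2·40.6940 = 110.8848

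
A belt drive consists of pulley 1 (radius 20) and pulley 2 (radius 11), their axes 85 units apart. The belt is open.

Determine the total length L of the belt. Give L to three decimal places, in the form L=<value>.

L=268.343

open belt: β = asin((r2−r1)/C) = asin(-9/85) = -6.0780°
wrap1 = π − 2β = 192.1560°
wrap2 = π + 2β = 167.8440°
tangent length = C·cosβ = 84.5222
L = r1·wrap1 + r2·wrap2 + 2·C·cosβ = 20·3.3538 + 11·2.9294 + 2·84.5222 = 268.3432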